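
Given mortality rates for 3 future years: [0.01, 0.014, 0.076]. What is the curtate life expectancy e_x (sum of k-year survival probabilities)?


e_x = sum_{k=1}^{n} k_p_x
k_p_x values:
  1_p_x = 0.99
  2_p_x = 0.97614
  3_p_x = 0.901953
e_x = 2.8681


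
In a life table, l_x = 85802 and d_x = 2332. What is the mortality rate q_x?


q_x = d_x / l_x
= 2332 / 85802
= 0.0272


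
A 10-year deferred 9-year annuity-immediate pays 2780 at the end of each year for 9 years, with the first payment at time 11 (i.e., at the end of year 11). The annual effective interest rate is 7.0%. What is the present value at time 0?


PV at time 10 of the 9-year annuity-immediate:
a_n = 2780 * (1-(1+0.07)^(-9))/0.07 = 18112.3457
Discount back 10 years to time 0:
PV = 18112.3457 * (1+0.07)^(-10)
= 18112.3457 * 0.508349
= 9207.3981


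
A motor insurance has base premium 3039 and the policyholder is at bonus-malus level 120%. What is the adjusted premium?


adjusted = base * BM_level / 100
= 3039 * 120 / 100
= 3039 * 1.2
= 3646.8


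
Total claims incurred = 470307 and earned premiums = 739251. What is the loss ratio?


Loss ratio = claims / premiums
= 470307 / 739251
= 0.6362


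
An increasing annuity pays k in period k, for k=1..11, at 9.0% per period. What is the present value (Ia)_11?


(Ia)_n = sum_{k=1}^{n} k * v^k, v = 1/(1+i)
v = 0.917431
Sum computed term by term:
(Ia)_11 = 35.0533


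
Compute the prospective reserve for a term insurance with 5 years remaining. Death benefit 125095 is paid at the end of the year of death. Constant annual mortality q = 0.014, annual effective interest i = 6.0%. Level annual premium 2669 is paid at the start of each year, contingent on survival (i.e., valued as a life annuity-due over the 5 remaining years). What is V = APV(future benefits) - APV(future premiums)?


v = 1/(1+i) = 0.943396
APV(future benefits) per unit = sum_{k=0}^{4} k_p_x * q * v^(k+1) = 0.057439
APV(future benefits) = 125095 * 0.057439 = 7185.3197
Life annuity-due factor ä_{x:5} = sum_{k=0}^{4} k_p_x * v^k = 4.348946
APV(future premiums) = 2669 * 4.348946 = 11607.3358
V = 7185.3197 - 11607.3358
= -4422.0161


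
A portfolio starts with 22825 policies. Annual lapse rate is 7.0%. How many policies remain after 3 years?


remaining = initial * (1 - lapse)^years
= 22825 * (1 - 0.07)^3
= 22825 * 0.804357
= 18359.4485


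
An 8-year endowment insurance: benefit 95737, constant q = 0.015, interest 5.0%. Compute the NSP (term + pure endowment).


Term component = 8842.6263
Pure endowment = 8_p_x * v^8 * benefit = 0.886115 * 0.676839 * 95737 = 57418.9526
NSP = 66261.5789


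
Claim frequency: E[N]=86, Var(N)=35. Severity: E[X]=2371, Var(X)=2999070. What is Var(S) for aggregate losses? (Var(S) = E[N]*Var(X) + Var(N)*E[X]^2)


Var(S) = E[N]*Var(X) + Var(N)*E[X]^2
= 86*2999070 + 35*2371^2
= 257920020 + 196757435
= 4.5468e+08


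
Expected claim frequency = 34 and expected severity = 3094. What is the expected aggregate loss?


E[S] = E[N] * E[X]
= 34 * 3094
= 105196


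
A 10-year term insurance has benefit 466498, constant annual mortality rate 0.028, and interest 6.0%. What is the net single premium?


NSP = benefit * sum_{k=0}^{n-1} k_p_x * q * v^(k+1)
With constant q=0.028, v=0.943396
Sum = 0.184436
NSP = 466498 * 0.184436
= 86039.1481


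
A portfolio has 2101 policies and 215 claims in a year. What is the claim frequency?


frequency = claims / policies
= 215 / 2101
= 0.1023


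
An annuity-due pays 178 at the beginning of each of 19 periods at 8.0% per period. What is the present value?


PV_due = PMT * (1-(1+i)^(-n))/i * (1+i)
PV_immediate = 1709.4407
PV_due = 1709.4407 * 1.08
= 1846.1959


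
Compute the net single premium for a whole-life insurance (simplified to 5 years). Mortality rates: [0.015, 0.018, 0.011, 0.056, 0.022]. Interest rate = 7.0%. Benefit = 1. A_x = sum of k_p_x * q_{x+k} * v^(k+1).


v = 0.934579
Year 0: k_p_x=1.0, q=0.015, term=0.014019
Year 1: k_p_x=0.985, q=0.018, term=0.015486
Year 2: k_p_x=0.96727, q=0.011, term=0.008685
Year 3: k_p_x=0.95663, q=0.056, term=0.040869
Year 4: k_p_x=0.903059, q=0.022, term=0.014165
A_x = 0.0932


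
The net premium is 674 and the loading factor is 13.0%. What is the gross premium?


Gross = net * (1 + loading)
= 674 * (1 + 0.13)
= 674 * 1.13
= 761.62


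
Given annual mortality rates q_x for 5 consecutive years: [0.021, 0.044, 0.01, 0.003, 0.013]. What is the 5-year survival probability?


p_k = 1 - q_k for each year
Survival = product of (1 - q_k)
= 0.979 * 0.956 * 0.99 * 0.997 * 0.987
= 0.9118


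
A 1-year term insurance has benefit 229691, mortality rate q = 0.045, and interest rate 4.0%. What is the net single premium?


NSP = benefit * q * v
v = 1/(1+i) = 0.961538
NSP = 229691 * 0.045 * 0.961538
= 9938.5529


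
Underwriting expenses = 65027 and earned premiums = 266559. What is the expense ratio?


Expense ratio = expenses / premiums
= 65027 / 266559
= 0.2439


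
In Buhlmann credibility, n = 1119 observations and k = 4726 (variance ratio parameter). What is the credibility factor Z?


Z = n / (n + k)
= 1119 / (1119 + 4726)
= 1119 / 5845
= 0.1914


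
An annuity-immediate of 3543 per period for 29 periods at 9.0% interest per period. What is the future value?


FV = PMT * ((1+i)^n - 1) / i
= 3543 * ((1.09)^29 - 1) / 0.09
= 3543 * (12.172182 - 1) / 0.09
= 439811.568


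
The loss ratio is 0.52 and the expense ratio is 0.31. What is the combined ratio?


Combined ratio = loss ratio + expense ratio
= 0.52 + 0.31
= 0.83


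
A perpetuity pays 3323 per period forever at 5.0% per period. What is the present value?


PV = PMT / i
= 3323 / 0.05
= 66460.0


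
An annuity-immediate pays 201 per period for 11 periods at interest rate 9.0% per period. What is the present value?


PV = PMT * (1 - (1+i)^(-n)) / i
= 201 * (1 - (1+0.09)^(-11)) / 0.09
= 201 * (1 - 0.387533) / 0.09
= 201 * 6.805191
= 1367.8433


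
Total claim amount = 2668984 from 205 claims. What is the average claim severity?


severity = total / number
= 2668984 / 205
= 13019.4341


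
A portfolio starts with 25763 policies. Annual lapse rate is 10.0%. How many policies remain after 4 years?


remaining = initial * (1 - lapse)^years
= 25763 * (1 - 0.1)^4
= 25763 * 0.6561
= 16903.1043


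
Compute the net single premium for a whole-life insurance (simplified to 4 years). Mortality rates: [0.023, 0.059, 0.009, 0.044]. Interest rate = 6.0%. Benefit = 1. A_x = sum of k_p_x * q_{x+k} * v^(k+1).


v = 0.943396
Year 0: k_p_x=1.0, q=0.023, term=0.021698
Year 1: k_p_x=0.977, q=0.059, term=0.051302
Year 2: k_p_x=0.919357, q=0.009, term=0.006947
Year 3: k_p_x=0.911083, q=0.044, term=0.031753
A_x = 0.1117


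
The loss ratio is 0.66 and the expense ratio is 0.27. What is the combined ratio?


Combined ratio = loss ratio + expense ratio
= 0.66 + 0.27
= 0.93


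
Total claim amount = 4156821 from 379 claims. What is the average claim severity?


severity = total / number
= 4156821 / 379
= 10967.8654


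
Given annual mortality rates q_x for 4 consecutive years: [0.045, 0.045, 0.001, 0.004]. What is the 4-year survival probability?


p_k = 1 - q_k for each year
Survival = product of (1 - q_k)
= 0.955 * 0.955 * 0.999 * 0.996
= 0.9075


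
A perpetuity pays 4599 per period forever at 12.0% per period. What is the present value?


PV = PMT / i
= 4599 / 0.12
= 38325.0


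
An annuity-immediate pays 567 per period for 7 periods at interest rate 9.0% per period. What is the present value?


PV = PMT * (1 - (1+i)^(-n)) / i
= 567 * (1 - (1+0.09)^(-7)) / 0.09
= 567 * (1 - 0.547034) / 0.09
= 567 * 5.032953
= 2853.6843


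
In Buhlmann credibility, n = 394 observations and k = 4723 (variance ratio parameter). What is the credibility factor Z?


Z = n / (n + k)
= 394 / (394 + 4723)
= 394 / 5117
= 0.077


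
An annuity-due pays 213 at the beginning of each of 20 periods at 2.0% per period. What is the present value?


PV_due = PMT * (1-(1+i)^(-n))/i * (1+i)
PV_immediate = 3482.8553
PV_due = 3482.8553 * 1.02
= 3552.5124


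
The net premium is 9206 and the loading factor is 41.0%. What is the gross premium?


Gross = net * (1 + loading)
= 9206 * (1 + 0.41)
= 9206 * 1.41
= 12980.46


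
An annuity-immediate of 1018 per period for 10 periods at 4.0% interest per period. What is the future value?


FV = PMT * ((1+i)^n - 1) / i
= 1018 * ((1.04)^10 - 1) / 0.04
= 1018 * (1.480244 - 1) / 0.04
= 12222.2171


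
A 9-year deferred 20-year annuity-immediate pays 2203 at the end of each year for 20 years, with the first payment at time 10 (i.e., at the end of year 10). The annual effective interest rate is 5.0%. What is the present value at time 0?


PV at time 9 of the 20-year annuity-immediate:
a_n = 2203 * (1-(1+0.05)^(-20))/0.05 = 27454.2494
Discount back 9 years to time 0:
PV = 27454.2494 * (1+0.05)^(-9)
= 27454.2494 * 0.644609
= 17697.2539


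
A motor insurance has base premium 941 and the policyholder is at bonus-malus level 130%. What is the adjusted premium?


adjusted = base * BM_level / 100
= 941 * 130 / 100
= 941 * 1.3
= 1223.3


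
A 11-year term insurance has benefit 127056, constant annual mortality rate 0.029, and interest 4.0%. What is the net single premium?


NSP = benefit * sum_{k=0}^{n-1} k_p_x * q * v^(k+1)
With constant q=0.029, v=0.961538
Sum = 0.222778
NSP = 127056 * 0.222778
= 28305.2506


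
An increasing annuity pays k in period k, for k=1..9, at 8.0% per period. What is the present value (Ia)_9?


(Ia)_n = sum_{k=1}^{n} k * v^k, v = 1/(1+i)
v = 0.925926
Sum computed term by term:
(Ia)_9 = 28.055


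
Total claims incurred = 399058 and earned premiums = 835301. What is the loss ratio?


Loss ratio = claims / premiums
= 399058 / 835301
= 0.4777


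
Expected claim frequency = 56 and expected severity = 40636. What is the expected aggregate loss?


E[S] = E[N] * E[X]
= 56 * 40636
= 2.2756e+06


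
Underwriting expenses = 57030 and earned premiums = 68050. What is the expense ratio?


Expense ratio = expenses / premiums
= 57030 / 68050
= 0.8381


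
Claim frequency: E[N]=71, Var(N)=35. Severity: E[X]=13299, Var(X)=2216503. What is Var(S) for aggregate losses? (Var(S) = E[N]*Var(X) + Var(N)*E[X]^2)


Var(S) = E[N]*Var(X) + Var(N)*E[X]^2
= 71*2216503 + 35*13299^2
= 157371713 + 6190219035
= 6.3476e+09


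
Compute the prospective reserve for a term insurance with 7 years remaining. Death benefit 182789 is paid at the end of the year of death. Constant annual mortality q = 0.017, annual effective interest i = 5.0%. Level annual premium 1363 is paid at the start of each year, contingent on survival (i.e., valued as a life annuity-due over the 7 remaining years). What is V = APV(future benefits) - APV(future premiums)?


v = 1/(1+i) = 0.952381
APV(future benefits) per unit = sum_{k=0}^{6} k_p_x * q * v^(k+1) = 0.093804
APV(future benefits) = 182789 * 0.093804 = 17146.2769
Life annuity-due factor ä_{x:7} = sum_{k=0}^{6} k_p_x * v^k = 5.793755
APV(future premiums) = 1363 * 5.793755 = 7896.8886
V = 17146.2769 - 7896.8886
= 9249.3884


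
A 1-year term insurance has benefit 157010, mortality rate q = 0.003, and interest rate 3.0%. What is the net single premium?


NSP = benefit * q * v
v = 1/(1+i) = 0.970874
NSP = 157010 * 0.003 * 0.970874
= 457.3107


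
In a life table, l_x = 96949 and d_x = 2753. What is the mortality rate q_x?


q_x = d_x / l_x
= 2753 / 96949
= 0.0284


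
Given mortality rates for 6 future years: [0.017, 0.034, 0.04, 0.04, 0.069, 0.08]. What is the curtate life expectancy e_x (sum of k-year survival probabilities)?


e_x = sum_{k=1}^{n} k_p_x
k_p_x values:
  1_p_x = 0.983
  2_p_x = 0.949578
  3_p_x = 0.911595
  4_p_x = 0.875131
  5_p_x = 0.814747
  6_p_x = 0.749567
e_x = 5.2836


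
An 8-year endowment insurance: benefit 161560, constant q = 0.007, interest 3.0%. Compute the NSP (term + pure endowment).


Term component = 7755.3494
Pure endowment = 8_p_x * v^8 * benefit = 0.945353 * 0.789409 * 161560 = 120567.4387
NSP = 128322.7881


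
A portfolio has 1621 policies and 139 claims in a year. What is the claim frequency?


frequency = claims / policies
= 139 / 1621
= 0.0857


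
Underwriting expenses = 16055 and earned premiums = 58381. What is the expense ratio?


Expense ratio = expenses / premiums
= 16055 / 58381
= 0.275


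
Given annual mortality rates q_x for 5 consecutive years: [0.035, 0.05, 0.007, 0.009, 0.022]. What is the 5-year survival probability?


p_k = 1 - q_k for each year
Survival = product of (1 - q_k)
= 0.965 * 0.95 * 0.993 * 0.991 * 0.978
= 0.8823


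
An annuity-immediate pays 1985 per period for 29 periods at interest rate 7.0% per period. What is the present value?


PV = PMT * (1 - (1+i)^(-n)) / i
= 1985 * (1 - (1+0.07)^(-29)) / 0.07
= 1985 * (1 - 0.140563) / 0.07
= 1985 * 12.277674
= 24371.183


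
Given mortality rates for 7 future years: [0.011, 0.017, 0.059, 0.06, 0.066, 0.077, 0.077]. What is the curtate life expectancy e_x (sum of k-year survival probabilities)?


e_x = sum_{k=1}^{n} k_p_x
k_p_x values:
  1_p_x = 0.989
  2_p_x = 0.972187
  3_p_x = 0.914828
  4_p_x = 0.859938
  5_p_x = 0.803182
  6_p_x = 0.741337
  7_p_x = 0.684254
e_x = 5.9647


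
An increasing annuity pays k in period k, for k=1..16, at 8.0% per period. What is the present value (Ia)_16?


(Ia)_n = sum_{k=1}^{n} k * v^k, v = 1/(1+i)
v = 0.925926
Sum computed term by term:
(Ia)_16 = 61.1154


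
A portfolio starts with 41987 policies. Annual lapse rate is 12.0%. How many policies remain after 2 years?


remaining = initial * (1 - lapse)^years
= 41987 * (1 - 0.12)^2
= 41987 * 0.7744
= 32514.7328


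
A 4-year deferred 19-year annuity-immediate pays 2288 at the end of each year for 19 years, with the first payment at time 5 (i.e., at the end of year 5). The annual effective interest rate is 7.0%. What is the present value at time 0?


PV at time 4 of the 19-year annuity-immediate:
a_n = 2288 * (1-(1+0.07)^(-19))/0.07 = 23647.8419
Discount back 4 years to time 0:
PV = 23647.8419 * (1+0.07)^(-4)
= 23647.8419 * 0.762895
= 18040.8254


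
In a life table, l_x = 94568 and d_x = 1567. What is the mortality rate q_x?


q_x = d_x / l_x
= 1567 / 94568
= 0.0166


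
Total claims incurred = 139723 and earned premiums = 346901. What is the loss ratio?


Loss ratio = claims / premiums
= 139723 / 346901
= 0.4028


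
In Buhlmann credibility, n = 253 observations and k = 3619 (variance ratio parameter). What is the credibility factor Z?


Z = n / (n + k)
= 253 / (253 + 3619)
= 253 / 3872
= 0.0653


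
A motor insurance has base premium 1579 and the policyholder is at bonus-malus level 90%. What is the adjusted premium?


adjusted = base * BM_level / 100
= 1579 * 90 / 100
= 1579 * 0.9
= 1421.1


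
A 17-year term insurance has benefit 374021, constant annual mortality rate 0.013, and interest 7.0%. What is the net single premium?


NSP = benefit * sum_{k=0}^{n-1} k_p_x * q * v^(k+1)
With constant q=0.013, v=0.934579
Sum = 0.116932
NSP = 374021 * 0.116932
= 43734.9472


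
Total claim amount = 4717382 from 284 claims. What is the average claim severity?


severity = total / number
= 4717382 / 284
= 16610.5


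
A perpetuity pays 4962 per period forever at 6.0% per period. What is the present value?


PV = PMT / i
= 4962 / 0.06
= 82700.0


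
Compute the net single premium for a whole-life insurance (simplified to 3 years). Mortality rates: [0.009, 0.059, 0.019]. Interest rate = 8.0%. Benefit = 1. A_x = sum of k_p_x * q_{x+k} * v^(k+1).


v = 0.925926
Year 0: k_p_x=1.0, q=0.009, term=0.008333
Year 1: k_p_x=0.991, q=0.059, term=0.050128
Year 2: k_p_x=0.932531, q=0.019, term=0.014065
A_x = 0.0725


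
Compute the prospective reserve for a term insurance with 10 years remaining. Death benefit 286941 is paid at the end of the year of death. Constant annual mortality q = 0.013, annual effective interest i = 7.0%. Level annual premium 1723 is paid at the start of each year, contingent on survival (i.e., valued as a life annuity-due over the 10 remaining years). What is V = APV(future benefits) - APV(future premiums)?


v = 1/(1+i) = 0.934579
APV(future benefits) per unit = sum_{k=0}^{9} k_p_x * q * v^(k+1) = 0.086771
APV(future benefits) = 286941 * 0.086771 = 24898.2329
Life annuity-due factor ä_{x:10} = sum_{k=0}^{9} k_p_x * v^k = 7.141942
APV(future premiums) = 1723 * 7.141942 = 12305.5667
V = 24898.2329 - 12305.5667
= 12592.6661


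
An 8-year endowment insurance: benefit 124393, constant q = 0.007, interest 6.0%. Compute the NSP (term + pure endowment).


Term component = 5287.848
Pure endowment = 8_p_x * v^8 * benefit = 0.945353 * 0.627412 * 124393 = 73780.7402
NSP = 79068.5882


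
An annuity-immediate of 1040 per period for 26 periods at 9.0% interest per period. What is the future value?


FV = PMT * ((1+i)^n - 1) / i
= 1040 * ((1.09)^26 - 1) / 0.09
= 1040 * (9.399158 - 1) / 0.09
= 97056.936


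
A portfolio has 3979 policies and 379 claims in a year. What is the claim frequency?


frequency = claims / policies
= 379 / 3979
= 0.0953


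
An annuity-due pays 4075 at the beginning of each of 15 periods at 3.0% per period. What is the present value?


PV_due = PMT * (1-(1+i)^(-n))/i * (1+i)
PV_immediate = 48647.0855
PV_due = 48647.0855 * 1.03
= 50106.498


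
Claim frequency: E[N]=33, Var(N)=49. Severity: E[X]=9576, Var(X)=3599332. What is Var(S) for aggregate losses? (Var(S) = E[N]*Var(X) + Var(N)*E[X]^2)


Var(S) = E[N]*Var(X) + Var(N)*E[X]^2
= 33*3599332 + 49*9576^2
= 118777956 + 4493289024
= 4.6121e+09


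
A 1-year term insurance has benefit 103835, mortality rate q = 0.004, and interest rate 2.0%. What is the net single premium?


NSP = benefit * q * v
v = 1/(1+i) = 0.980392
NSP = 103835 * 0.004 * 0.980392
= 407.1961


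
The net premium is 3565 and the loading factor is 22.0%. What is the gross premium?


Gross = net * (1 + loading)
= 3565 * (1 + 0.22)
= 3565 * 1.22
= 4349.3


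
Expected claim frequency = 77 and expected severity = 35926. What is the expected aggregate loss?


E[S] = E[N] * E[X]
= 77 * 35926
= 2.7663e+06


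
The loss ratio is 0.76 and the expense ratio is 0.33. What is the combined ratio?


Combined ratio = loss ratio + expense ratio
= 0.76 + 0.33
= 1.09


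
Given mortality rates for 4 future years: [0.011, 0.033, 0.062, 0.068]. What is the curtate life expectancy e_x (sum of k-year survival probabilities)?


e_x = sum_{k=1}^{n} k_p_x
k_p_x values:
  1_p_x = 0.989
  2_p_x = 0.956363
  3_p_x = 0.897068
  4_p_x = 0.836068
e_x = 3.6785


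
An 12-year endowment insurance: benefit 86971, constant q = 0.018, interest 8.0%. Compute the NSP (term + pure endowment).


Term component = 10873.0497
Pure endowment = 12_p_x * v^12 * benefit = 0.804151 * 0.397114 * 86971 = 27773.285
NSP = 38646.3347


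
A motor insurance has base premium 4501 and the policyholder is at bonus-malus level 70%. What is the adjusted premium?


adjusted = base * BM_level / 100
= 4501 * 70 / 100
= 4501 * 0.7
= 3150.7


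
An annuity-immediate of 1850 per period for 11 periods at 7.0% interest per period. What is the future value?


FV = PMT * ((1+i)^n - 1) / i
= 1850 * ((1.07)^11 - 1) / 0.07
= 1850 * (2.104852 - 1) / 0.07
= 29199.6587


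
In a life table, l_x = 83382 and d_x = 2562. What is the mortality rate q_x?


q_x = d_x / l_x
= 2562 / 83382
= 0.0307


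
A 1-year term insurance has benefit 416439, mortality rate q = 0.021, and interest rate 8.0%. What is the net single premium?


NSP = benefit * q * v
v = 1/(1+i) = 0.925926
NSP = 416439 * 0.021 * 0.925926
= 8097.425


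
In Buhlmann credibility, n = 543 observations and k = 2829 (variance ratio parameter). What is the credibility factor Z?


Z = n / (n + k)
= 543 / (543 + 2829)
= 543 / 3372
= 0.161


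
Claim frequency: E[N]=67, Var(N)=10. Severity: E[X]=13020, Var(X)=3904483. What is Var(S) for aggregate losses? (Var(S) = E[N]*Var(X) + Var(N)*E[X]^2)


Var(S) = E[N]*Var(X) + Var(N)*E[X]^2
= 67*3904483 + 10*13020^2
= 261600361 + 1695204000
= 1.9568e+09


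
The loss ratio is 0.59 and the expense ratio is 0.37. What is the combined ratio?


Combined ratio = loss ratio + expense ratio
= 0.59 + 0.37
= 0.96


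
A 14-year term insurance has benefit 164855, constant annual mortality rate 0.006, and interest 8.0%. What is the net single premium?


NSP = benefit * sum_{k=0}^{n-1} k_p_x * q * v^(k+1)
With constant q=0.006, v=0.925926
Sum = 0.047934
NSP = 164855 * 0.047934
= 7902.0982


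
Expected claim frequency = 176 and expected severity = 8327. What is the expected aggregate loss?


E[S] = E[N] * E[X]
= 176 * 8327
= 1.4656e+06


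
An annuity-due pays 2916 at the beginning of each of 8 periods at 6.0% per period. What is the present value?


PV_due = PMT * (1-(1+i)^(-n))/i * (1+i)
PV_immediate = 18107.7588
PV_due = 18107.7588 * 1.06
= 19194.2243


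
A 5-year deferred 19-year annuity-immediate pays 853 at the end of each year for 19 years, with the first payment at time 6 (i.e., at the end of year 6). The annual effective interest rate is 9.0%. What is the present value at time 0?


PV at time 5 of the 19-year annuity-immediate:
a_n = 853 * (1-(1+0.09)^(-19))/0.09 = 7634.4479
Discount back 5 years to time 0:
PV = 7634.4479 * (1+0.09)^(-5)
= 7634.4479 * 0.649931
= 4961.8673


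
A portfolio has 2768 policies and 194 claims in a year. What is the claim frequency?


frequency = claims / policies
= 194 / 2768
= 0.0701


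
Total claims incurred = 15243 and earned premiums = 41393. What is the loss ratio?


Loss ratio = claims / premiums
= 15243 / 41393
= 0.3683


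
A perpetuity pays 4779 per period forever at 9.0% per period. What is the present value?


PV = PMT / i
= 4779 / 0.09
= 53100.0


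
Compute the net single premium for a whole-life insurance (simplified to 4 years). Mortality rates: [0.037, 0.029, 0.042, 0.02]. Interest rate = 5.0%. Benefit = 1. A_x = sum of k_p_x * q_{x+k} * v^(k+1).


v = 0.952381
Year 0: k_p_x=1.0, q=0.037, term=0.035238
Year 1: k_p_x=0.963, q=0.029, term=0.025331
Year 2: k_p_x=0.935073, q=0.042, term=0.033926
Year 3: k_p_x=0.8958, q=0.02, term=0.01474
A_x = 0.1092


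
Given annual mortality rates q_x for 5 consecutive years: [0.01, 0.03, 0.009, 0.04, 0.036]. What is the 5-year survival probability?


p_k = 1 - q_k for each year
Survival = product of (1 - q_k)
= 0.99 * 0.97 * 0.991 * 0.96 * 0.964
= 0.8807


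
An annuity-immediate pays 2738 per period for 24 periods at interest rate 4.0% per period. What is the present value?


PV = PMT * (1 - (1+i)^(-n)) / i
= 2738 * (1 - (1+0.04)^(-24)) / 0.04
= 2738 * (1 - 0.390121) / 0.04
= 2738 * 15.246963
= 41746.1851


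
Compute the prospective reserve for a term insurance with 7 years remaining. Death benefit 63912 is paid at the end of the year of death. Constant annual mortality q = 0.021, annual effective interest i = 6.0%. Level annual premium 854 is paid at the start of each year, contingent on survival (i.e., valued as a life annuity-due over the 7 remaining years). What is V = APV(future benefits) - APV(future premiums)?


v = 1/(1+i) = 0.943396
APV(future benefits) per unit = sum_{k=0}^{6} k_p_x * q * v^(k+1) = 0.110641
APV(future benefits) = 63912 * 0.110641 = 7071.29
Life annuity-due factor ä_{x:7} = sum_{k=0}^{6} k_p_x * v^k = 5.584738
APV(future premiums) = 854 * 5.584738 = 4769.3663
V = 7071.29 - 4769.3663
= 2301.9237


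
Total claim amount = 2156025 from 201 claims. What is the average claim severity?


severity = total / number
= 2156025 / 201
= 10726.4925


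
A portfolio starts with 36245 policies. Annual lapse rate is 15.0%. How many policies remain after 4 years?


remaining = initial * (1 - lapse)^years
= 36245 * (1 - 0.15)^4
= 36245 * 0.522006
= 18920.1165


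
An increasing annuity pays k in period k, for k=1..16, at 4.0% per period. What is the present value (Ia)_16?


(Ia)_n = sum_{k=1}^{n} k * v^k, v = 1/(1+i)
v = 0.961538
Sum computed term by term:
(Ia)_16 = 89.3964


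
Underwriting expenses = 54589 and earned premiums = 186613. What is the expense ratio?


Expense ratio = expenses / premiums
= 54589 / 186613
= 0.2925


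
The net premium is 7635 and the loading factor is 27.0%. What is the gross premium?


Gross = net * (1 + loading)
= 7635 * (1 + 0.27)
= 7635 * 1.27
= 9696.45


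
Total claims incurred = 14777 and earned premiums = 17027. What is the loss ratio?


Loss ratio = claims / premiums
= 14777 / 17027
= 0.8679


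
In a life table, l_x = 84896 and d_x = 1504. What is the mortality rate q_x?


q_x = d_x / l_x
= 1504 / 84896
= 0.0177


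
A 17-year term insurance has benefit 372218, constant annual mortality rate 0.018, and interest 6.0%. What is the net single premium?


NSP = benefit * sum_{k=0}^{n-1} k_p_x * q * v^(k+1)
With constant q=0.018, v=0.943396
Sum = 0.167837
NSP = 372218 * 0.167837
= 62471.9331


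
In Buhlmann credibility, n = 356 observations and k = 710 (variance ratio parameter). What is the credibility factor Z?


Z = n / (n + k)
= 356 / (356 + 710)
= 356 / 1066
= 0.334


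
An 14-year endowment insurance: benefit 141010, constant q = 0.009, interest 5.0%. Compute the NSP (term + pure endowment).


Term component = 11937.5879
Pure endowment = 14_p_x * v^14 * benefit = 0.881112 * 0.505068 * 141010 = 62752.4792
NSP = 74690.0671


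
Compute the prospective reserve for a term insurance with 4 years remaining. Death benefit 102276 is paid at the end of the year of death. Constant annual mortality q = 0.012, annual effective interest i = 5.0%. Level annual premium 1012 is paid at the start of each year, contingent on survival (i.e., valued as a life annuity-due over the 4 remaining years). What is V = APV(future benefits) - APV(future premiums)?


v = 1/(1+i) = 0.952381
APV(future benefits) per unit = sum_{k=0}^{3} k_p_x * q * v^(k+1) = 0.041822
APV(future benefits) = 102276 * 0.041822 = 4277.4218
Life annuity-due factor ä_{x:4} = sum_{k=0}^{3} k_p_x * v^k = 3.659455
APV(future premiums) = 1012 * 3.659455 = 3703.3684
V = 4277.4218 - 3703.3684
= 574.0535


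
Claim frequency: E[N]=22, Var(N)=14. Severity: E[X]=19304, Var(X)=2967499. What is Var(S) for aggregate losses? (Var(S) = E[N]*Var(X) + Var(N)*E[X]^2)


Var(S) = E[N]*Var(X) + Var(N)*E[X]^2
= 22*2967499 + 14*19304^2
= 65284978 + 5217021824
= 5.2823e+09


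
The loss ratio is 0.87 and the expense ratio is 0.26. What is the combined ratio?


Combined ratio = loss ratio + expense ratio
= 0.87 + 0.26
= 1.13


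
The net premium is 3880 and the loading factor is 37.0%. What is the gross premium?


Gross = net * (1 + loading)
= 3880 * (1 + 0.37)
= 3880 * 1.37
= 5315.6


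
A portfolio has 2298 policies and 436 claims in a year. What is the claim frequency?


frequency = claims / policies
= 436 / 2298
= 0.1897


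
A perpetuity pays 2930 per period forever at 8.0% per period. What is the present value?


PV = PMT / i
= 2930 / 0.08
= 36625.0


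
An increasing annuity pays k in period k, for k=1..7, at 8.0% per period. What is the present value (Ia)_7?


(Ia)_n = sum_{k=1}^{n} k * v^k, v = 1/(1+i)
v = 0.925926
Sum computed term by term:
(Ia)_7 = 19.2306


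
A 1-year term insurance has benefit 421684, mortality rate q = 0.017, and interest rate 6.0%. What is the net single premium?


NSP = benefit * q * v
v = 1/(1+i) = 0.943396
NSP = 421684 * 0.017 * 0.943396
= 6762.8566


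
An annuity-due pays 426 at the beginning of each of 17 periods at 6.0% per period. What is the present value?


PV_due = PMT * (1-(1+i)^(-n))/i * (1+i)
PV_immediate = 4463.3126
PV_due = 4463.3126 * 1.06
= 4731.1114


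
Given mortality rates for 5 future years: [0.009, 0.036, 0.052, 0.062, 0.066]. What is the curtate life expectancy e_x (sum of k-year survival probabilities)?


e_x = sum_{k=1}^{n} k_p_x
k_p_x values:
  1_p_x = 0.991
  2_p_x = 0.955324
  3_p_x = 0.905647
  4_p_x = 0.849497
  5_p_x = 0.79343
e_x = 4.4949


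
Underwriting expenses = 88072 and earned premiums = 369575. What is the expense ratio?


Expense ratio = expenses / premiums
= 88072 / 369575
= 0.2383


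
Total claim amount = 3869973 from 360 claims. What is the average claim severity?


severity = total / number
= 3869973 / 360
= 10749.925


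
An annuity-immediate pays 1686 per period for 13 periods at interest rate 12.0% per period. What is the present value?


PV = PMT * (1 - (1+i)^(-n)) / i
= 1686 * (1 - (1+0.12)^(-13)) / 0.12
= 1686 * (1 - 0.229174) / 0.12
= 1686 * 6.423548
= 10830.1026


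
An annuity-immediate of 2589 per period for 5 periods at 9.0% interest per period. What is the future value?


FV = PMT * ((1+i)^n - 1) / i
= 2589 * ((1.09)^5 - 1) / 0.09
= 2589 * (1.538624 - 1) / 0.09
= 15494.4158


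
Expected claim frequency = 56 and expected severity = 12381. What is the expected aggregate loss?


E[S] = E[N] * E[X]
= 56 * 12381
= 693336


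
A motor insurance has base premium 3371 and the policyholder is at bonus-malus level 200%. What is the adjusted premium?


adjusted = base * BM_level / 100
= 3371 * 200 / 100
= 3371 * 2.0
= 6742.0


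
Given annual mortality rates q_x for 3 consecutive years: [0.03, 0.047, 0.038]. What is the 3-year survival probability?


p_k = 1 - q_k for each year
Survival = product of (1 - q_k)
= 0.97 * 0.953 * 0.962
= 0.8893


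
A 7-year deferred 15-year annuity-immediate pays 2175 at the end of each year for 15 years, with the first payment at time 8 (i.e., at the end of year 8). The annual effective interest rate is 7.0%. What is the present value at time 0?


PV at time 7 of the 15-year annuity-immediate:
a_n = 2175 * (1-(1+0.07)^(-15))/0.07 = 19809.713
Discount back 7 years to time 0:
PV = 19809.713 * (1+0.07)^(-7)
= 19809.713 * 0.62275
= 12336.4936


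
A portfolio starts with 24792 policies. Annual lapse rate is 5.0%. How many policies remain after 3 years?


remaining = initial * (1 - lapse)^years
= 24792 * (1 - 0.05)^3
= 24792 * 0.857375
= 21256.041


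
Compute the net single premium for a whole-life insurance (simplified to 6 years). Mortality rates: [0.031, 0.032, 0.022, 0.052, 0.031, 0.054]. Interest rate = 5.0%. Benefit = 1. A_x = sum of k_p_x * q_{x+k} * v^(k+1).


v = 0.952381
Year 0: k_p_x=1.0, q=0.031, term=0.029524
Year 1: k_p_x=0.969, q=0.032, term=0.028125
Year 2: k_p_x=0.937992, q=0.022, term=0.017826
Year 3: k_p_x=0.917356, q=0.052, term=0.039245
Year 4: k_p_x=0.869654, q=0.031, term=0.021123
Year 5: k_p_x=0.842694, q=0.054, term=0.033957
A_x = 0.1698


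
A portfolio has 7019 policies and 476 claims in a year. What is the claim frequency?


frequency = claims / policies
= 476 / 7019
= 0.0678


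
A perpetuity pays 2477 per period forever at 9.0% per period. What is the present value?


PV = PMT / i
= 2477 / 0.09
= 27522.2222


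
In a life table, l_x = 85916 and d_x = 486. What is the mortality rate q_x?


q_x = d_x / l_x
= 486 / 85916
= 0.0057


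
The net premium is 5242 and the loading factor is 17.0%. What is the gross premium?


Gross = net * (1 + loading)
= 5242 * (1 + 0.17)
= 5242 * 1.17
= 6133.14


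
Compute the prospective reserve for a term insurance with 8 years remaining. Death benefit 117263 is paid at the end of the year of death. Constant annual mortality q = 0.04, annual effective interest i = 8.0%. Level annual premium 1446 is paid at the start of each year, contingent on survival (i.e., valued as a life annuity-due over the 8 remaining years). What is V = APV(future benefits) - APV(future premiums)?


v = 1/(1+i) = 0.925926
APV(future benefits) per unit = sum_{k=0}^{7} k_p_x * q * v^(k+1) = 0.203419
APV(future benefits) = 117263 * 0.203419 = 23853.4697
Life annuity-due factor ä_{x:8} = sum_{k=0}^{7} k_p_x * v^k = 5.492301
APV(future premiums) = 1446 * 5.492301 = 7941.8671
V = 23853.4697 - 7941.8671
= 15911.6026


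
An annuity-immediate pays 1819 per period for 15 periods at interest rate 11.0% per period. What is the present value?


PV = PMT * (1 - (1+i)^(-n)) / i
= 1819 * (1 - (1+0.11)^(-15)) / 0.11
= 1819 * (1 - 0.209004) / 0.11
= 1819 * 7.19087
= 13080.1918


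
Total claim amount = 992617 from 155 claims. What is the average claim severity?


severity = total / number
= 992617 / 155
= 6403.9806


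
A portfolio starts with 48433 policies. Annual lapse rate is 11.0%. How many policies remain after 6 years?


remaining = initial * (1 - lapse)^years
= 48433 * (1 - 0.11)^6
= 48433 * 0.496981
= 24070.2949


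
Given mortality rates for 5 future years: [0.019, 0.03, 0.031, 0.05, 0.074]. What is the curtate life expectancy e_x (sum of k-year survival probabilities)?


e_x = sum_{k=1}^{n} k_p_x
k_p_x values:
  1_p_x = 0.981
  2_p_x = 0.95157
  3_p_x = 0.922071
  4_p_x = 0.875968
  5_p_x = 0.811146
e_x = 4.5418


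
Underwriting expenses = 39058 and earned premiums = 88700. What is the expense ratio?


Expense ratio = expenses / premiums
= 39058 / 88700
= 0.4403


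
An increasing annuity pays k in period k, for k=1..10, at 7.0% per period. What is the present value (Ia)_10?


(Ia)_n = sum_{k=1}^{n} k * v^k, v = 1/(1+i)
v = 0.934579
Sum computed term by term:
(Ia)_10 = 34.7391


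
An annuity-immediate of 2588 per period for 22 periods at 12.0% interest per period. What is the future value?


FV = PMT * ((1+i)^n - 1) / i
= 2588 * ((1.12)^22 - 1) / 0.12
= 2588 * (12.10031 - 1) / 0.12
= 239396.6869


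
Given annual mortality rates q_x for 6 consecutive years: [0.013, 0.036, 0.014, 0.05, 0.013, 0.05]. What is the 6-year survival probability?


p_k = 1 - q_k for each year
Survival = product of (1 - q_k)
= 0.987 * 0.964 * 0.986 * 0.95 * 0.987 * 0.95
= 0.8357


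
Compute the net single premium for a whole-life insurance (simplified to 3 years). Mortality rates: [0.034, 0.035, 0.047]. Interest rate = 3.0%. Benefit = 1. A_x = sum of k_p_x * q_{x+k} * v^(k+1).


v = 0.970874
Year 0: k_p_x=1.0, q=0.034, term=0.03301
Year 1: k_p_x=0.966, q=0.035, term=0.031869
Year 2: k_p_x=0.93219, q=0.047, term=0.040095
A_x = 0.105


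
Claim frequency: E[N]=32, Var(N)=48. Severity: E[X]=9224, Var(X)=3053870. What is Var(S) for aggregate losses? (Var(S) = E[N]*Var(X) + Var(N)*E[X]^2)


Var(S) = E[N]*Var(X) + Var(N)*E[X]^2
= 32*3053870 + 48*9224^2
= 97723840 + 4083944448
= 4.1817e+09


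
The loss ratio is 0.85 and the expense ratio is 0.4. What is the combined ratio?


Combined ratio = loss ratio + expense ratio
= 0.85 + 0.4
= 1.25


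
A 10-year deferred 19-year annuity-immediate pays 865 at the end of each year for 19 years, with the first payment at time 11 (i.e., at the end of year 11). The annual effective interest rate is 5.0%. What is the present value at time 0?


PV at time 10 of the 19-year annuity-immediate:
a_n = 865 * (1-(1+0.05)^(-19))/0.05 = 10453.8025
Discount back 10 years to time 0:
PV = 10453.8025 * (1+0.05)^(-10)
= 10453.8025 * 0.613913
= 6417.7279


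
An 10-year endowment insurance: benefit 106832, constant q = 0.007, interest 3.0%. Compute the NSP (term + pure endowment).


Term component = 6192.4312
Pure endowment = 10_p_x * v^10 * benefit = 0.932164 * 0.744094 * 106832 = 74100.5782
NSP = 80293.0094


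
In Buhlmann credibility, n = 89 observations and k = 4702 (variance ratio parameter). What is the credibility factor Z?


Z = n / (n + k)
= 89 / (89 + 4702)
= 89 / 4791
= 0.0186


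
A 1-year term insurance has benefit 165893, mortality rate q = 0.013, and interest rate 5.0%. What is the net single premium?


NSP = benefit * q * v
v = 1/(1+i) = 0.952381
NSP = 165893 * 0.013 * 0.952381
= 2053.9133


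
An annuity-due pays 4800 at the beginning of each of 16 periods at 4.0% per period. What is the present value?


PV_due = PMT * (1-(1+i)^(-n))/i * (1+i)
PV_immediate = 55931.0189
PV_due = 55931.0189 * 1.04
= 58168.2597


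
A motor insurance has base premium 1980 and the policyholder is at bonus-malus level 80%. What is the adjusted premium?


adjusted = base * BM_level / 100
= 1980 * 80 / 100
= 1980 * 0.8
= 1584.0


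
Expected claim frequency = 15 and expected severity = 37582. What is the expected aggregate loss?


E[S] = E[N] * E[X]
= 15 * 37582
= 563730


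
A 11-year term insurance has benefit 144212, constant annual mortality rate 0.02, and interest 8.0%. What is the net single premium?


NSP = benefit * sum_{k=0}^{n-1} k_p_x * q * v^(k+1)
With constant q=0.02, v=0.925926
Sum = 0.131316
NSP = 144212 * 0.131316
= 18937.3444


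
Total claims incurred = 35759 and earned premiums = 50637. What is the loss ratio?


Loss ratio = claims / premiums
= 35759 / 50637
= 0.7062


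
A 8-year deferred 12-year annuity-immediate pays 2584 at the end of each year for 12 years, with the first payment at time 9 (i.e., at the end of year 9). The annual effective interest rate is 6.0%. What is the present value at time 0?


PV at time 8 of the 12-year annuity-immediate:
a_n = 2584 * (1-(1+0.06)^(-12))/0.06 = 21663.8527
Discount back 8 years to time 0:
PV = 21663.8527 * (1+0.06)^(-8)
= 21663.8527 * 0.627412
= 13592.1692


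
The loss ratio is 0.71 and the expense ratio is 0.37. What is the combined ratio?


Combined ratio = loss ratio + expense ratio
= 0.71 + 0.37
= 1.08


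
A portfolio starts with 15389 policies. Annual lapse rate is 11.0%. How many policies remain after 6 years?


remaining = initial * (1 - lapse)^years
= 15389 * (1 - 0.11)^6
= 15389 * 0.496981
= 7648.0451


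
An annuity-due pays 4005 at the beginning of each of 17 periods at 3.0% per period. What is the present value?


PV_due = PMT * (1-(1+i)^(-n))/i * (1+i)
PV_immediate = 52730.3045
PV_due = 52730.3045 * 1.03
= 54312.2136


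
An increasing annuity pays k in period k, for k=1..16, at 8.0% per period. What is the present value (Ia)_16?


(Ia)_n = sum_{k=1}^{n} k * v^k, v = 1/(1+i)
v = 0.925926
Sum computed term by term:
(Ia)_16 = 61.1154


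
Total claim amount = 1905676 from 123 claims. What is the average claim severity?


severity = total / number
= 1905676 / 123
= 15493.3008


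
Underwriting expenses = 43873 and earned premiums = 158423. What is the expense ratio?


Expense ratio = expenses / premiums
= 43873 / 158423
= 0.2769


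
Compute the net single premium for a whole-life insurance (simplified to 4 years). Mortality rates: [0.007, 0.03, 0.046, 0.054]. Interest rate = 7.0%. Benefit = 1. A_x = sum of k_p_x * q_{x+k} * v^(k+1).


v = 0.934579
Year 0: k_p_x=1.0, q=0.007, term=0.006542
Year 1: k_p_x=0.993, q=0.03, term=0.02602
Year 2: k_p_x=0.96321, q=0.046, term=0.036168
Year 3: k_p_x=0.918902, q=0.054, term=0.037855
A_x = 0.1066


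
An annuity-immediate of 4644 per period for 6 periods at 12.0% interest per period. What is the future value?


FV = PMT * ((1+i)^n - 1) / i
= 4644 * ((1.12)^6 - 1) / 0.12
= 4644 * (1.973823 - 1) / 0.12
= 37686.9379


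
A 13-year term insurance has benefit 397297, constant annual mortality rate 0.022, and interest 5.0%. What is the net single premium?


NSP = benefit * sum_{k=0}^{n-1} k_p_x * q * v^(k+1)
With constant q=0.022, v=0.952381
Sum = 0.184207
NSP = 397297 * 0.184207
= 73184.911


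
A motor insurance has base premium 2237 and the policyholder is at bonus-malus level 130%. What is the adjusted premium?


adjusted = base * BM_level / 100
= 2237 * 130 / 100
= 2237 * 1.3
= 2908.1


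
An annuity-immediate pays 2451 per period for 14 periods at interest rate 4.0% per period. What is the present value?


PV = PMT * (1 - (1+i)^(-n)) / i
= 2451 * (1 - (1+0.04)^(-14)) / 0.04
= 2451 * (1 - 0.577475) / 0.04
= 2451 * 10.563123
= 25890.2143
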